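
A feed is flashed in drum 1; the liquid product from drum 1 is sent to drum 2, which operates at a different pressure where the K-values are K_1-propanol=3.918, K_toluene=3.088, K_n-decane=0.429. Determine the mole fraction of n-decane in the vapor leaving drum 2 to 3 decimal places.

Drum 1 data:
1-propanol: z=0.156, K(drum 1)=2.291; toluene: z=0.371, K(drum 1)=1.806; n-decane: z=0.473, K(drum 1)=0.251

Drum 1:
Let ψ₁ = V/F and solve Σ zᵢ(Kᵢ−1)/(1+ψ₁(Kᵢ−1)) = 0.
g(0) = ΣzᵢKᵢ − 1 = 0.146 and g(1) = 1 − Σzᵢ/Kᵢ = -1.158, so a root lies in (0, 1).
Newton–Raphson from ψ₁ = 0.5:
  ψ₁ = 0.500: g = -0.2309, g' = -0.897 → ψ₁ = 0.243
  ψ₁ = 0.243: g = -0.0294, g' = -0.716 → ψ₁ = 0.201
Converged at ψ₁ = 0.201.
Drum-1 compositions:
  1-propanol: x = 0.124, y = 0.284
  toluene: x = 0.319, y = 0.577
  n-decane: x = 0.557, y = 0.140
Drum-2 feed = drum-1 liquid: z₂ = (0.1238, 0.3192, 0.5569).
Drum 2:
Newton–Raphson from ψ₂ = 0.5:
  ψ₂ = 0.500: g = 0.0279, g' = -0.863 → ψ₂ = 0.532
  ψ₂ = 0.532: g = 0.0002, g' = -0.849 → ψ₂ = 0.533
Converged at ψ₂ = 0.533.
  1-propanol: x = 0.048, y = 0.190
  toluene: x = 0.151, y = 0.467
  n-decane: x = 0.800, y = 0.343

y_n-decane (drum 2) = 0.343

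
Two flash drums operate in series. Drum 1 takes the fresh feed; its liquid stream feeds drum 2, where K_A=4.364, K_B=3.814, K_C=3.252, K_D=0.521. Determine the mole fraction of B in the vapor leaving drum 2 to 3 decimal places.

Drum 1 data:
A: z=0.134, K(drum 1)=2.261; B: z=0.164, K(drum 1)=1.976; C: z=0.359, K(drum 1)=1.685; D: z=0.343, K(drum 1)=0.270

Drum 1:
Material balance + equilibrium reduce to Σ zᵢ(Kᵢ−1)/(1+ψ₁(Kᵢ−1)) = 0.
g(0) = ΣzᵢKᵢ − 1 = 0.325 and g(1) = 1 − Σzᵢ/Kᵢ = -0.626, so a root lies in (0, 1).
Newton–Raphson from ψ₁ = 0.4:
  ψ₁ = 0.400: g = 0.0668, g' = -0.643 → ψ₁ = 0.504
  ψ₁ = 0.504: g = -0.0026, g' = -0.700 → ψ₁ = 0.500
Converged at ψ₁ = 0.500.
Drum-1 compositions:
  A: x = 0.082, y = 0.186
  B: x = 0.110, y = 0.218
  C: x = 0.267, y = 0.451
  D: x = 0.540, y = 0.146
Drum-2 feed = drum-1 liquid: z₂ = (0.0822, 0.1102, 0.2674, 0.5402).
Drum 2:
Let ψ₂ = V/F and solve Σ zᵢ(Kᵢ−1)/(1+ψ₂(Kᵢ−1)) = 0.
g(0) = ΣzᵢKᵢ − 1 = 0.930 and g(1) = 1 − Σzᵢ/Kᵢ = -0.167, so a root lies in (0, 1).
Newton iteration, ψ₂⁰ = 0.48:
  ψ₂ = 0.480: g = 0.1910, g' = -0.816 → ψ₂ = 0.714
  ψ₂ = 0.714: g = 0.0219, g' = -0.662 → ψ₂ = 0.747
Converged at ψ₂ = 0.747.
  A: x = 0.023, y = 0.102
  B: x = 0.036, y = 0.135
  C: x = 0.100, y = 0.324
  D: x = 0.841, y = 0.438

y_B (drum 2) = 0.135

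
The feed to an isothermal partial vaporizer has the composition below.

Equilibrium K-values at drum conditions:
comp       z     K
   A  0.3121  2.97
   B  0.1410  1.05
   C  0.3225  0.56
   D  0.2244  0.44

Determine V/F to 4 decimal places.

Material balance + equilibrium reduce to Σ zᵢ(Kᵢ−1)/(1+V/F(Kᵢ−1)) = 0.
Feasibility: ΣzᵢKᵢ = 1.3543, Σzᵢ/Kᵢ = 1.3253 — both > 1, two phases present.
Newton–Raphson from V/F = 0.45:
  V/F = 0.4500: g = -0.01212, g' = -0.5635 → V/F = 0.4285
  V/F = 0.4285: g = 0.00010, g' = -0.5731 → V/F = 0.4287
Converged at V/F = 0.4287.

V/F = 0.4287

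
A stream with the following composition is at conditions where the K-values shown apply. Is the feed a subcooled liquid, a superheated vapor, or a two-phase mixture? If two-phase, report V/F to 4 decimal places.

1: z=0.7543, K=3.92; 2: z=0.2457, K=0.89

superheated vapor

ΣzᵢKᵢ = 3.1755; Σzᵢ/Kᵢ = 0.4685.
Since Σzᵢ/Kᵢ < 1 the mixture is above its dew point — single vapor phase.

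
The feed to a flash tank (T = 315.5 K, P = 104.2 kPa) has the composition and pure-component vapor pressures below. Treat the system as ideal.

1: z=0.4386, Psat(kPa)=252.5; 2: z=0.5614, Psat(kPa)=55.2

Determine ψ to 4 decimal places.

ψ = 0.5382

Raoult's law: Kᵢ = Pᵢˢᵃᵗ/P = Pᵢˢᵃᵗ/104.2.
  K_1 = 252.5/104.2 = 2.423225, K_2 = 55.2/104.2 = 0.529750
Rachford–Rice: g(ψ) = Σ zᵢ(Kᵢ−1)/(1+ψ(Kᵢ−1)) = 0.
Check two-phase: ΣzᵢKᵢ = 1.3602 > 1 and Σzᵢ/Kᵢ = 1.2407 > 1, so g(0) = 0.3602 > 0 and g(1) = -0.2407 < 0.
Binary case is linear: z₁(K₁−1)(1+ψ(K₂−1)) + z₂(K₂−1)(1+ψ(K₁−1)) = 0
⇒ ψ = [z₁(K₁−1)+z₂(K₂−1)] / [−(K₁−1)(K₂−1)] = 0.36023/0.66927 = 0.5382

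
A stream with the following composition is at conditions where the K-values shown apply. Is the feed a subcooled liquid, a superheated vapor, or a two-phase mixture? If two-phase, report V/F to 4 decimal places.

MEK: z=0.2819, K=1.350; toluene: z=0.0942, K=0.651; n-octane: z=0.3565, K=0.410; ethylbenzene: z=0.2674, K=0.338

ΣzᵢKᵢ = 0.6784; Σzᵢ/Kᵢ = 2.0142.
Since ΣzᵢKᵢ < 1 the mixture is below its bubble point — single liquid phase.

subcooled liquid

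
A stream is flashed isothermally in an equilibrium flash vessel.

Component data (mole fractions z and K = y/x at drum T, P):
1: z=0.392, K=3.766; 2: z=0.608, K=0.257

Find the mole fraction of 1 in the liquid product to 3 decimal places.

x_1 = 0.212

Let β = V/F and solve Σ zᵢ(Kᵢ−1)/(1+β(Kᵢ−1)) = 0.
Feasibility: ΣzᵢKᵢ = 1.633, Σzᵢ/Kᵢ = 2.470 — both > 1, two phases present.
Binary case is linear: z₁(K₁−1)(1+β(K₂−1)) + z₂(K₂−1)(1+β(K₁−1)) = 0
⇒ β = [z₁(K₁−1)+z₂(K₂−1)] / [−(K₁−1)(K₂−1)] = 0.6325/2.0551 = 0.308
Compositions from xᵢ = zᵢ/(1+β(Kᵢ−1)), yᵢ = Kᵢxᵢ:
  1: x = 0.212, y = 0.797
  2: x = 0.788, y = 0.203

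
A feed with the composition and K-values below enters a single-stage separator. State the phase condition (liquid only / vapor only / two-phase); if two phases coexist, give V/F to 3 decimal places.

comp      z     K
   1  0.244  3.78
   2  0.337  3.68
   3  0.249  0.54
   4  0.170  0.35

two-phase, V/F = 0.896

ΣzᵢKᵢ = 2.356; Σzᵢ/Kᵢ = 1.103.
Both exceed 1, so a two-phase solution exists.
Newton–Raphson from ψ = 0.66:
  ψ = 0.660: g = 0.2075, g' = -0.879 → ψ = 0.896
Converged at ψ = 0.896.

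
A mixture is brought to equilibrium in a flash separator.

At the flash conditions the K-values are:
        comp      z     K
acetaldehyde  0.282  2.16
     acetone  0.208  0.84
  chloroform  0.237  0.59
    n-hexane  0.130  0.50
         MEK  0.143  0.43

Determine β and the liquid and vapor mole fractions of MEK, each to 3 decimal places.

β = 0.107, x_MEK = 0.152, y_MEK = 0.065

Newton iteration, β⁰ = 0.5:
  β = 0.500: g = -0.1520, g' = -0.370 → β = 0.089
  β = 0.089: g = 0.0080, g' = -0.447 → β = 0.107
Converged at β = 0.107.
Compositions from xᵢ = zᵢ/(1+β(Kᵢ−1)), yᵢ = Kᵢxᵢ:
  acetaldehyde: x = 0.251, y = 0.542
  acetone: x = 0.212, y = 0.178
  chloroform: x = 0.248, y = 0.146
  n-hexane: x = 0.137, y = 0.069
  MEK: x = 0.152, y = 0.065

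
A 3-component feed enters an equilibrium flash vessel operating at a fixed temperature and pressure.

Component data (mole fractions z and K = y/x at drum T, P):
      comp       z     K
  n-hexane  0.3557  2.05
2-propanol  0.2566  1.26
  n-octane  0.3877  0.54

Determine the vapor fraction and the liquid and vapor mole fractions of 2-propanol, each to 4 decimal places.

ψ = 0.7269, x_2-propanol = 0.2158, y_2-propanol = 0.2719

Material balance + equilibrium reduce to Σ zᵢ(Kᵢ−1)/(1+ψ(Kᵢ−1)) = 0.
Feasibility: ΣzᵢKᵢ = 1.2619, Σzᵢ/Kᵢ = 1.0951 — both > 1, two phases present.
Newton–Raphson from ψ = 0.5:
  ψ = 0.5000: g = 0.07234, g' = -0.3206 → ψ = 0.7256
  ψ = 0.7256: g = 0.00040, g' = -0.3234 → ψ = 0.7269
Converged at ψ = 0.7269.
Compositions from xᵢ = zᵢ/(1+ψ(Kᵢ−1)), yᵢ = Kᵢxᵢ:
  n-hexane: x = 0.2017, y = 0.4135
  2-propanol: x = 0.2158, y = 0.2719
  n-octane: x = 0.5825, y = 0.3145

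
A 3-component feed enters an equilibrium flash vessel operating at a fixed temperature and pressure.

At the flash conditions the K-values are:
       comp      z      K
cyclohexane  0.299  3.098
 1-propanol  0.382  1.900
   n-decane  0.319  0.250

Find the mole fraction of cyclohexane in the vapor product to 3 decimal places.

y_cyclohexane = 0.387

Rachford–Rice: g(ψ) = Σ zᵢ(Kᵢ−1)/(1+ψ(Kᵢ−1)) = 0.
Check two-phase: ΣzᵢKᵢ = 1.732 > 1 and Σzᵢ/Kᵢ = 1.574 > 1, so g(0) = 0.732 > 0 and g(1) = -0.574 < 0.
Newton–Raphson from ψ = 0.5:
  ψ = 0.500: g = 0.1605, g' = -0.920 → ψ = 0.674
  ψ = 0.674: g = -0.0104, g' = -1.080 → ψ = 0.665
Converged at ψ = 0.665.
Compositions from xᵢ = zᵢ/(1+ψ(Kᵢ−1)), yᵢ = Kᵢxᵢ:
  cyclohexane: x = 0.125, y = 0.387
  1-propanol: x = 0.239, y = 0.454
  n-decane: x = 0.636, y = 0.159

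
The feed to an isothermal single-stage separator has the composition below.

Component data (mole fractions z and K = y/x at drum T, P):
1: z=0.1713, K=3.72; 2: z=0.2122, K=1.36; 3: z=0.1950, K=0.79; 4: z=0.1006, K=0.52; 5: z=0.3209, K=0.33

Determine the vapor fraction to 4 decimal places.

ψ = 0.2377

Newton–Raphson from ψ = 0.42:
  ψ = 0.4200: g = -0.12075, g' = -0.6225 → ψ = 0.2260
  ψ = 0.2260: g = 0.00865, g' = -0.7482 → ψ = 0.2376
  ψ = 0.2376: g = 0.00008, g' = -0.7338 → ψ = 0.2377
Converged at ψ = 0.2377.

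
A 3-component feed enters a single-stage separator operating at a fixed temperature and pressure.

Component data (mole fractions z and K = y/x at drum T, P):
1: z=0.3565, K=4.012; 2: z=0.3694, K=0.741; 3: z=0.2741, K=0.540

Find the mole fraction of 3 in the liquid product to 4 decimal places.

Newton–Raphson from ψ = 0.49:
  ψ = 0.4900: g = 0.16134, g' = -0.6568 → ψ = 0.7357
  ψ = 0.7357: g = 0.02514, g' = -0.4831 → ψ = 0.7877
  ψ = 0.7877: g = 0.00046, g' = -0.4661 → ψ = 0.7887
Converged at ψ = 0.7887.
Compositions from xᵢ = zᵢ/(1+ψ(Kᵢ−1)), yᵢ = Kᵢxᵢ:
  1: x = 0.1056, y = 0.4237
  2: x = 0.4642, y = 0.3440
  3: x = 0.4302, y = 0.2323

x_3 = 0.4302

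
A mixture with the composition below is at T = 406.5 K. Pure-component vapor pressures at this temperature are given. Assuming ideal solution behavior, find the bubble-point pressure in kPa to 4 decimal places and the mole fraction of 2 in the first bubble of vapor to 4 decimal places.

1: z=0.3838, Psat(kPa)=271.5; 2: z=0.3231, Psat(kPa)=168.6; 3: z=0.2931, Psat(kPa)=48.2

Pbub = 172.8038 kPa, y_2 = 0.3152

At the bubble point ψ → 0, so ΣzᵢKᵢ = 1 with Kᵢ = Pᵢˢᵃᵗ/P ⇒ P = ΣzᵢPᵢˢᵃᵗ.
P = 0.3838·271.5 + 0.3231·168.6 + 0.2931·48.2 = 172.8038 kPa
yᵢ = zᵢPᵢˢᵃᵗ/P ⇒ y_2 = 0.3231·168.6/172.8038 = 0.3152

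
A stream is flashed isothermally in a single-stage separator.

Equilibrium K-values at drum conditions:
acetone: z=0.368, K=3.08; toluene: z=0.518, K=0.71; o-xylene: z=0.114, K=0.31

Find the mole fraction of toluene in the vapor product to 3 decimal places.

Rachford–Rice: g(V/F) = Σ zᵢ(Kᵢ−1)/(1+V/F(Kᵢ−1)) = 0.
Check two-phase: ΣzᵢKᵢ = 1.537 > 1 and Σzᵢ/Kᵢ = 1.217 > 1, so g(0) = 0.537 > 0 and g(1) = -0.217 < 0.
Newton iteration, V/F⁰ = 0.6:
  V/F = 0.600: g = 0.0244, g' = -0.537 → V/F = 0.645
  V/F = 0.645: g = 0.0001, g' = -0.533 → V/F = 0.646
Converged at V/F = 0.646.
Compositions from xᵢ = zᵢ/(1+V/F(Kᵢ−1)), yᵢ = Kᵢxᵢ:
  acetone: x = 0.157, y = 0.484
  toluene: x = 0.637, y = 0.453
  o-xylene: x = 0.206, y = 0.064

y_toluene = 0.453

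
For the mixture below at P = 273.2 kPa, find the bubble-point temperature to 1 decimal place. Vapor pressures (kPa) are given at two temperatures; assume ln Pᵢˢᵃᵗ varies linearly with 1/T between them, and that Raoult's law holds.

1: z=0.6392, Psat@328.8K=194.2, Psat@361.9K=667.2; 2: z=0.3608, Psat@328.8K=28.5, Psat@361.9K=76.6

T = 347.3 K

Bubble-point temperature: ΣzᵢPᵢˢᵃᵗ(T) = P. Interpolate ln Pᵢˢᵃᵗ = aᵢ + bᵢ/T.
  T = 328.8 K: ΣzᵢPᵢˢᵃᵗ = 134.42 kPa
  T = 361.9 K: ΣzᵢPᵢˢᵃᵗ = 454.11 kPa
  T = 345.4 K: ΣzᵢPᵢˢᵃᵗ = 254.72 kPa
  T = 353.6 K: ΣzᵢPᵢˢᵃᵗ = 341.77 kPa
  T = 349.5 K: ΣzᵢPᵢˢᵃᵗ = 295.55 kPa
  T = 347.4 K: ΣzᵢPᵢˢᵃᵗ = 274.00 kPa
Interpolating between 345.4 K and 347.4 K gives T ≈ 347.3 K.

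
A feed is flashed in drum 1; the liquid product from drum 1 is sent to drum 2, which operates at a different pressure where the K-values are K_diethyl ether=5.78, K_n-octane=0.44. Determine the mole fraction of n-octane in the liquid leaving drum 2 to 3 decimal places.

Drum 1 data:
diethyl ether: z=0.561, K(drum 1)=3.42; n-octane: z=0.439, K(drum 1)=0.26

x_n-octane (drum 2) = 0.895

Drum 1:
Binary case is linear: z₁(K₁−1)(1+ψ₁(K₂−1)) + z₂(K₂−1)(1+ψ₁(K₁−1)) = 0
⇒ ψ₁ = [z₁(K₁−1)+z₂(K₂−1)] / [−(K₁−1)(K₂−1)] = 1.0328/1.7908 = 0.577
Drum-1 compositions:
  diethyl ether: x = 0.234, y = 0.801
  n-octane: x = 0.766, y = 0.199
Drum-2 feed = drum-1 liquid: z₂ = (0.2342, 0.7658).
Drum 2:
Material balance + equilibrium reduce to Σ zᵢ(Kᵢ−1)/(1+ψ₂(Kᵢ−1)) = 0.
Check two-phase: ΣzᵢKᵢ = 1.691 > 1 and Σzᵢ/Kᵢ = 1.781 > 1, so g(0) = 0.691 > 0 and g(1) = -0.781 < 0.
Newton iteration, ψ₂⁰ = 0.5:
  ψ₂ = 0.500: g = -0.2654, g' = -0.929 → ψ₂ = 0.214
  ψ₂ = 0.214: g = 0.0657, g' = -1.616 → ψ₂ = 0.255
  ψ₂ = 0.255: g = 0.0043, g' = -1.414 → ψ₂ = 0.258
Converged at ψ₂ = 0.258.
  diethyl ether: x = 0.105, y = 0.606
  n-octane: x = 0.895, y = 0.394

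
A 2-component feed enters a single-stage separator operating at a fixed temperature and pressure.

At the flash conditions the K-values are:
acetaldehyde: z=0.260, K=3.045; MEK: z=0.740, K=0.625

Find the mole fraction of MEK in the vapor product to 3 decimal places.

Material balance + equilibrium reduce to Σ zᵢ(Kᵢ−1)/(1+V/F(Kᵢ−1)) = 0.
Feasibility: ΣzᵢKᵢ = 1.254, Σzᵢ/Kᵢ = 1.269 — both > 1, two phases present.
Binary case is linear: z₁(K₁−1)(1+V/F(K₂−1)) + z₂(K₂−1)(1+V/F(K₁−1)) = 0
⇒ V/F = [z₁(K₁−1)+z₂(K₂−1)] / [−(K₁−1)(K₂−1)] = 0.2542/0.7669 = 0.331
Compositions from xᵢ = zᵢ/(1+V/F(Kᵢ−1)), yᵢ = Kᵢxᵢ:
  acetaldehyde: x = 0.155, y = 0.472
  MEK: x = 0.845, y = 0.528

y_MEK = 0.528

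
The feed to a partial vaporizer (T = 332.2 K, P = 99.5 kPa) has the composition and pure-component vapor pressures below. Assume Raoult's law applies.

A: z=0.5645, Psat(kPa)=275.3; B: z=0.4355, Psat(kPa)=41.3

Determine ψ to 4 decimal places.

ψ = 0.7186

Raoult's law: Kᵢ = Pᵢˢᵃᵗ/P = Pᵢˢᵃᵗ/99.5.
  K_A = 275.3/99.5 = 2.766834, K_B = 41.3/99.5 = 0.415075
Material balance + equilibrium reduce to Σ zᵢ(Kᵢ−1)/(1+ψ(Kᵢ−1)) = 0.
g(0) = ΣzᵢKᵢ − 1 = 0.7426 and g(1) = 1 − Σzᵢ/Kᵢ = -0.2532, so a root lies in (0, 1).
Binary case is linear: z₁(K₁−1)(1+ψ(K₂−1)) + z₂(K₂−1)(1+ψ(K₁−1)) = 0
⇒ ψ = [z₁(K₁−1)+z₂(K₂−1)] / [−(K₁−1)(K₂−1)] = 0.74264/1.03346 = 0.7186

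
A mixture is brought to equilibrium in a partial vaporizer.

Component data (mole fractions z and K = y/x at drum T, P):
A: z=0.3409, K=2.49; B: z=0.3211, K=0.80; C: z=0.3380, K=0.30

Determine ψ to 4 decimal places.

Rachford–Rice: g(ψ) = Σ zᵢ(Kᵢ−1)/(1+ψ(Kᵢ−1)) = 0.
Check two-phase: ΣzᵢKᵢ = 1.2071 > 1 and Σzᵢ/Kᵢ = 1.6649 > 1, so g(0) = 0.2071 > 0 and g(1) = -0.6649 < 0.
Newton–Raphson from ψ = 0.5:
  ψ = 0.5000: g = -0.14427, g' = -0.6564 → ψ = 0.2802
  ψ = 0.2802: g = -0.00403, g' = -0.6474 → ψ = 0.2740
Converged at ψ = 0.2740.

ψ = 0.2740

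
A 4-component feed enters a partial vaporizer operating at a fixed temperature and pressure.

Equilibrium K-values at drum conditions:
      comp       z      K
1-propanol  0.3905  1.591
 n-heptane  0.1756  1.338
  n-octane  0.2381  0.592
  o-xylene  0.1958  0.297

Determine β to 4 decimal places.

Let β = V/F and solve Σ zᵢ(Kᵢ−1)/(1+β(Kᵢ−1)) = 0.
Feasibility: ΣzᵢKᵢ = 1.0553, Σzᵢ/Kᵢ = 1.4381 — both > 1, two phases present.
Newton iteration, β⁰ = 0.5:
  β = 0.5000: g = -0.10538, g' = -0.3886 → β = 0.2288
  β = 0.2288: g = -0.01280, g' = -0.3088 → β = 0.1874
  β = 0.1874: g = -0.00012, g' = -0.3031 → β = 0.1870
Converged at β = 0.1870.

β = 0.1870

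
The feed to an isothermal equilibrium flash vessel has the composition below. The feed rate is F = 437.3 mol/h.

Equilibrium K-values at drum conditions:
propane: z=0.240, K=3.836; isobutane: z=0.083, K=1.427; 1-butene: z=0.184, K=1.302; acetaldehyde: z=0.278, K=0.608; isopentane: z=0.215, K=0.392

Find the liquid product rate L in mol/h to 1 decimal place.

L = 191.4 mol/h

Let ψ = V/F and solve Σ zᵢ(Kᵢ−1)/(1+ψ(Kᵢ−1)) = 0.
Feasibility: ΣzᵢKᵢ = 1.532, Σzᵢ/Kᵢ = 1.268 — both > 1, two phases present.
Newton–Raphson from ψ = 0.5:
  ψ = 0.500: g = 0.0356, g' = -0.583 → ψ = 0.561
  ψ = 0.561: g = 0.0007, g' = -0.563 → ψ = 0.562
Converged at ψ = 0.562.
Then V = ψ·F = 0.5623·437.3 = 245.9 mol/h and L = F − V = 191.4 mol/h.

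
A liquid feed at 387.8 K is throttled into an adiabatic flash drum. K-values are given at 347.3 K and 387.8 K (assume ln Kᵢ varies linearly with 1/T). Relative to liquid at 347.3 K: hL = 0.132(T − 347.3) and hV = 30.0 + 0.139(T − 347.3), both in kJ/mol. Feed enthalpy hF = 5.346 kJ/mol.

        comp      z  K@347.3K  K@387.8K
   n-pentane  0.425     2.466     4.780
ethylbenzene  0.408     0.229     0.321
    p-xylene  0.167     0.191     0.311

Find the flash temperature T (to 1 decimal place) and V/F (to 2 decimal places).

T = 348.8 K, V/F = 0.17

Adiabatic flash: solve Rachford–Rice at each trial T, then check hF = ψ·hV(T) + (1−ψ)·hL(T).
  T = 347.3 K: K = (2.466, 0.229, 0.191), RR gives ψ = 0.151, H_out = 4.536 kJ/mol
  T = 387.8 K: K = (4.780, 0.321, 0.311), RR gives ψ = 0.471, H_out = 19.613 kJ/mol
  T = 367.6 K: K = (3.499, 0.274, 0.247), RR gives ψ = 0.349, H_out = 13.197 kJ/mol
  T = 357.5 K: K = (2.955, 0.251, 0.218), RR gives ψ = 0.266, H_out = 9.350 kJ/mol
  T = 352.4 K: K = (2.703, 0.240, 0.204), RR gives ψ = 0.214, H_out = 7.100 kJ/mol
  T = 349.9 K: K = (2.585, 0.235, 0.198), RR gives ψ = 0.185, H_out = 5.889 kJ/mol
  T = 348.6 K: K = (2.525, 0.232, 0.194), RR gives ψ = 0.168, H_out = 5.226 kJ/mol
Linear interpolation between T = 348.6 (H_out = 5.226) and T = 349.9 (H_out = 5.889) on hF = 5.346 gives T ≈ 348.8 K, at which ψ = 0.17.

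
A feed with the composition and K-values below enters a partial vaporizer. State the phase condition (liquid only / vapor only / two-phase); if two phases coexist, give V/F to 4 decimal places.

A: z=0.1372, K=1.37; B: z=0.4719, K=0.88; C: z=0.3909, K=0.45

liquid only

ΣzᵢKᵢ = 0.7791; Σzᵢ/Kᵢ = 1.5051.
Since ΣzᵢKᵢ < 1 the mixture is below its bubble point — single liquid phase.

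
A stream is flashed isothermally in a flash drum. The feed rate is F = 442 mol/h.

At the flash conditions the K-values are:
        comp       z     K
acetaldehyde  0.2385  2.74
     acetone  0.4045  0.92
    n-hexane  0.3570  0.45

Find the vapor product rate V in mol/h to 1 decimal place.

V = 136.7 mol/h

Material balance + equilibrium reduce to Σ zᵢ(Kᵢ−1)/(1+ψ(Kᵢ−1)) = 0.
Check two-phase: ΣzᵢKᵢ = 1.1863 > 1 and Σzᵢ/Kᵢ = 1.3201 > 1, so g(0) = 0.1863 > 0 and g(1) = -0.3201 < 0.
Newton iteration, ψ⁰ = 0.37:
  ψ = 0.3700: g = -0.02741, g' = -0.4402 → ψ = 0.3077
  ψ = 0.3077: g = 0.00074, g' = -0.4655 → ψ = 0.3093
Converged at ψ = 0.3093.
Then V = ψ·F = 0.3093·442 = 136.7 mol/h and L = F − V = 305.3 mol/h.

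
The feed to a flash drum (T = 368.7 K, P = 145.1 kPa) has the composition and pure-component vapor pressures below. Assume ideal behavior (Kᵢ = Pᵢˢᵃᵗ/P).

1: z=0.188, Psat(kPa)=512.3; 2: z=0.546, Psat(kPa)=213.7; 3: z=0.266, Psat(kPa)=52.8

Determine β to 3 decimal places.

β = 0.800

Raoult's law: Kᵢ = Pᵢˢᵃᵗ/P = Pᵢˢᵃᵗ/145.1.
  K_1 = 512.3/145.1 = 3.53067, K_2 = 213.7/145.1 = 1.47278, K_3 = 52.8/145.1 = 0.36389
Newton–Raphson from β = 0.41:
  β = 0.410: g = 0.2208, g' = -0.573 → β = 0.796
  β = 0.796: g = 0.0029, g' = -0.638 → β = 0.800
Converged at β = 0.800.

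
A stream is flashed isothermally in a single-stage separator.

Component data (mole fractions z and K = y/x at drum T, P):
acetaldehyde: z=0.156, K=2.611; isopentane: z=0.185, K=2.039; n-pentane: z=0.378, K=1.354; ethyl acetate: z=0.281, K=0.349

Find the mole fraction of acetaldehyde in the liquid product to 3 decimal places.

Rachford–Rice: g(β) = Σ zᵢ(Kᵢ−1)/(1+β(Kᵢ−1)) = 0.
Feasibility: ΣzᵢKᵢ = 1.394, Σzᵢ/Kᵢ = 1.235 — both > 1, two phases present.
Newton iteration, β⁰ = 0.5:
  β = 0.500: g = 0.1082, g' = -0.507 → β = 0.714
  β = 0.714: g = -0.0075, g' = -0.599 → β = 0.701
Converged at β = 0.701.
Compositions from xᵢ = zᵢ/(1+β(Kᵢ−1)), yᵢ = Kᵢxᵢ:
  acetaldehyde: x = 0.073, y = 0.191
  isopentane: x = 0.107, y = 0.218
  n-pentane: x = 0.303, y = 0.410
  ethyl acetate: x = 0.517, y = 0.180

x_acetaldehyde = 0.073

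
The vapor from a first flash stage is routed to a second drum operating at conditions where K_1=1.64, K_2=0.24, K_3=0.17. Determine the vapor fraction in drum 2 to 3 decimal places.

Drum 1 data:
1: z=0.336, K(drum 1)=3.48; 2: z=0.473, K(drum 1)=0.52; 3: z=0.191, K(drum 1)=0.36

Drum 1:
Material balance + equilibrium reduce to Σ zᵢ(Kᵢ−1)/(1+ψ₁(Kᵢ−1)) = 0.
Feasibility: ΣzᵢKᵢ = 1.484, Σzᵢ/Kᵢ = 1.537 — both > 1, two phases present.
Iterate (Newton) starting at ψ₁ = 0.5:
  ψ₁ = 0.500: g = -0.1065, g' = -0.770 → ψ₁ = 0.362
  ψ₁ = 0.362: g = 0.0055, g' = -0.866 → ψ₁ = 0.368
Converged at ψ₁ = 0.368.
Drum-1 compositions:
  1: x = 0.176, y = 0.611
  2: x = 0.574, y = 0.299
  3: x = 0.250, y = 0.090
Drum-2 feed = drum-1 vapor: z₂ = (0.6113, 0.2987, 0.0899).
Drum 2:
Newton–Raphson from ψ₂ = 0.32:
  ψ₂ = 0.320: g = -0.0769, g' = -0.589 → ψ₂ = 0.189
  ψ₂ = 0.189: g = -0.0048, g' = -0.522 → ψ₂ = 0.180
Converged at ψ₂ = 0.180.
  1: x = 0.548, y = 0.899
  2: x = 0.346, y = 0.083
  3: x = 0.106, y = 0.018

V/F (drum 2) = 0.180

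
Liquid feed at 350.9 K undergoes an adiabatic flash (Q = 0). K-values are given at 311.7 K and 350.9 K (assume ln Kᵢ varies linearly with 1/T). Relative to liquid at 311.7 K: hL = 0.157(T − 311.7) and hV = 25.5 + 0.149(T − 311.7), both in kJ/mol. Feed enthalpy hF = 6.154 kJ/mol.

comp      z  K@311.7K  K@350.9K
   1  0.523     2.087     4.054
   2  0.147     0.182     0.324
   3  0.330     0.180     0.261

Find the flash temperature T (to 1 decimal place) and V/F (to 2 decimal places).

T = 313.5 K, V/F = 0.23

Adiabatic flash: solve Rachford–Rice at each trial T, then check hF = ψ·hV(T) + (1−ψ)·hL(T).
  T = 311.7 K: K = (2.087, 0.182, 0.180), RR gives ψ = 0.199, H_out = 5.086 kJ/mol
  T = 350.9 K: K = (4.054, 0.324, 0.261), RR gives ψ = 0.570, H_out = 20.506 kJ/mol
  T = 331.3 K: K = (2.966, 0.247, 0.219), RR gives ψ = 0.435, H_out = 14.090 kJ/mol
  T = 321.5 K: K = (2.502, 0.213, 0.199), RR gives ψ = 0.339, H_out = 10.154 kJ/mol
  T = 316.6 K: K = (2.288, 0.197, 0.190), RR gives ψ = 0.277, H_out = 7.818 kJ/mol
  T = 314.1 K: K = (2.184, 0.189, 0.185), RR gives ψ = 0.240, H_out = 6.484 kJ/mol
Linear interpolation between T = 311.7 (H_out = 5.086) and T = 314.1 (H_out = 6.484) on hF = 6.154 gives T ≈ 313.5 K, at which ψ = 0.23.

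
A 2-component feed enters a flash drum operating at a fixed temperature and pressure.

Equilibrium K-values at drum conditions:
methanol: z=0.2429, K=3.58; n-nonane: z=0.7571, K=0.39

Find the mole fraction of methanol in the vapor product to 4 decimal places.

Rachford–Rice: g(ψ) = Σ zᵢ(Kᵢ−1)/(1+ψ(Kᵢ−1)) = 0.
Check two-phase: ΣzᵢKᵢ = 1.1649 > 1 and Σzᵢ/Kᵢ = 2.0091 > 1, so g(0) = 0.1649 > 0 and g(1) = -1.0091 < 0.
Binary case is linear: z₁(K₁−1)(1+ψ(K₂−1)) + z₂(K₂−1)(1+ψ(K₁−1)) = 0
⇒ ψ = [z₁(K₁−1)+z₂(K₂−1)] / [−(K₁−1)(K₂−1)] = 0.16485/1.57380 = 0.1047
Compositions from xᵢ = zᵢ/(1+ψ(Kᵢ−1)), yᵢ = Kᵢxᵢ:
  methanol: x = 0.1912, y = 0.6846
  n-nonane: x = 0.8088, y = 0.3154

y_methanol = 0.6846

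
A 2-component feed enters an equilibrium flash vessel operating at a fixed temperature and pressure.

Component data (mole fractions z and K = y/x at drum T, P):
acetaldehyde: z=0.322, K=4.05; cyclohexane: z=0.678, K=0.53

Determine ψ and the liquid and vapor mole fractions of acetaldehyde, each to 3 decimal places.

Binary case is linear: z₁(K₁−1)(1+ψ(K₂−1)) + z₂(K₂−1)(1+ψ(K₁−1)) = 0
⇒ ψ = [z₁(K₁−1)+z₂(K₂−1)] / [−(K₁−1)(K₂−1)] = 0.6634/1.4335 = 0.463
Compositions from xᵢ = zᵢ/(1+ψ(Kᵢ−1)), yᵢ = Kᵢxᵢ:
  acetaldehyde: x = 0.134, y = 0.541
  cyclohexane: x = 0.866, y = 0.459

ψ = 0.463, x_acetaldehyde = 0.134, y_acetaldehyde = 0.541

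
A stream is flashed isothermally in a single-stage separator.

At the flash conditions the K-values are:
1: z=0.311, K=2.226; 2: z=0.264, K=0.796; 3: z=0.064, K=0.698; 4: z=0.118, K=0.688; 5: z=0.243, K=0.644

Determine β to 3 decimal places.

β = 0.518

Iterate (Newton) starting at β = 0.55:
  β = 0.550: g = -0.0081, g' = -0.253 → β = 0.518
Converged at β = 0.518.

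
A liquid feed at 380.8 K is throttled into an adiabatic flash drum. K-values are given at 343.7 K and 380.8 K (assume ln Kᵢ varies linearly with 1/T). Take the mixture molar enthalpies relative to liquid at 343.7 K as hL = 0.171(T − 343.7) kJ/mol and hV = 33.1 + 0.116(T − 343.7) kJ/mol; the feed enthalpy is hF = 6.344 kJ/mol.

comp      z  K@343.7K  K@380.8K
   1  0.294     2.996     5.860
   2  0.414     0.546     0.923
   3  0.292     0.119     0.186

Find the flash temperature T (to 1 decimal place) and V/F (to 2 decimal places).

T = 348.3 K, V/F = 0.17

Adiabatic flash: solve Rachford–Rice at each trial T, then check hF = ψ·hV(T) + (1−ψ)·hL(T).
  T = 343.7 K: K = (2.996, 0.546, 0.119), RR gives ψ = 0.109, H_out = 3.598 kJ/mol
  T = 380.8 K: K = (5.860, 0.923, 0.186), RR gives ψ = 0.485, H_out = 21.402 kJ/mol
  T = 362.2 K: K = (4.259, 0.719, 0.150), RR gives ψ = 0.320, H_out = 13.442 kJ/mol
  T = 352.9 K: K = (3.585, 0.628, 0.134), RR gives ψ = 0.224, H_out = 8.869 kJ/mol
  T = 348.3 K: K = (3.281, 0.586, 0.126), RR gives ψ = 0.170, H_out = 6.355 kJ/mol
  T = 346.0 K: K = (3.136, 0.566, 0.123), RR gives ψ = 0.140, H_out = 5.012 kJ/mol
Linear interpolation between T = 346.0 (H_out = 5.012) and T = 348.3 (H_out = 6.355) on hF = 6.344 gives T ≈ 348.3 K, at which ψ = 0.17.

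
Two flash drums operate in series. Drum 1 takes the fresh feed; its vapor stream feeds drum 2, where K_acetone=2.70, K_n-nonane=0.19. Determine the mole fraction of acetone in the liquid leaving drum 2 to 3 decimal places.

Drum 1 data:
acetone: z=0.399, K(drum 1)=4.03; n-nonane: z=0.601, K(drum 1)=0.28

Drum 1:
Let ψ₁ = V/F and solve Σ zᵢ(Kᵢ−1)/(1+ψ₁(Kᵢ−1)) = 0.
g(0) = ΣzᵢKᵢ − 1 = 0.776 and g(1) = 1 − Σzᵢ/Kᵢ = -1.245, so a root lies in (0, 1).
Binary case is linear: z₁(K₁−1)(1+ψ₁(K₂−1)) + z₂(K₂−1)(1+ψ₁(K₁−1)) = 0
⇒ ψ₁ = [z₁(K₁−1)+z₂(K₂−1)] / [−(K₁−1)(K₂−1)] = 0.7763/2.1816 = 0.356
Drum-1 compositions:
  acetone: x = 0.192, y = 0.774
  n-nonane: x = 0.808, y = 0.226
Drum-2 feed = drum-1 vapor: z₂ = (0.7738, 0.2262).
Drum 2:
Material balance + equilibrium reduce to Σ zᵢ(Kᵢ−1)/(1+ψ₂(Kᵢ−1)) = 0.
g(0) = ΣzᵢKᵢ − 1 = 1.132 and g(1) = 1 − Σzᵢ/Kᵢ = -0.477, so a root lies in (0, 1).
Binary case is linear: z₁(K₁−1)(1+ψ₂(K₂−1)) + z₂(K₂−1)(1+ψ₂(K₁−1)) = 0
⇒ ψ₂ = [z₁(K₁−1)+z₂(K₂−1)] / [−(K₁−1)(K₂−1)] = 1.1321/1.3770 = 0.822
  acetone: x = 0.323, y = 0.871
  n-nonane: x = 0.677, y = 0.129

x_acetone (drum 2) = 0.323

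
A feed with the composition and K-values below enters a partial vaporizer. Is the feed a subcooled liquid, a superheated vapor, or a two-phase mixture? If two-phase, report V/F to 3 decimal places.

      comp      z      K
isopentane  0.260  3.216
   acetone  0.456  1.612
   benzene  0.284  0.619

superheated vapor

ΣzᵢKᵢ = 1.747; Σzᵢ/Kᵢ = 0.823.
Since Σzᵢ/Kᵢ < 1 the mixture is above its dew point — single vapor phase.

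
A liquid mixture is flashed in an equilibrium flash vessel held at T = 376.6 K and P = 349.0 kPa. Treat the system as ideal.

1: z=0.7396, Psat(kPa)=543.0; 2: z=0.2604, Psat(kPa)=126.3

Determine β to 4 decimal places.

Raoult's law: Kᵢ = Pᵢˢᵃᵗ/P = Pᵢˢᵃᵗ/349.0.
  K_1 = 543.0/349.0 = 1.555874, K_2 = 126.3/349.0 = 0.361891
Rachford–Rice: g(β) = Σ zᵢ(Kᵢ−1)/(1+β(Kᵢ−1)) = 0.
g(0) = ΣzᵢKᵢ − 1 = 0.2450 and g(1) = 1 − Σzᵢ/Kᵢ = -0.1949, so a root lies in (0, 1).
Newton iteration, β⁰ = 0.39:
  β = 0.3900: g = 0.11666, g' = -0.3423 → β = 0.7308
  β = 0.7308: g = -0.01902, g' = -0.4879 → β = 0.6919
  β = 0.6919: g = -0.00058, g' = -0.4591 → β = 0.6906
Converged at β = 0.6906.

β = 0.6906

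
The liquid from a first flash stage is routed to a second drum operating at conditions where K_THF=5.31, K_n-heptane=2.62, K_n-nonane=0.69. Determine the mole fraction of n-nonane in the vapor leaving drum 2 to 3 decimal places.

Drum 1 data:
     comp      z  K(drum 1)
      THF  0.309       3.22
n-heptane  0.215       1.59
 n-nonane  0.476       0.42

Drum 1:
Rachford–Rice: g(ψ₁) = Σ zᵢ(Kᵢ−1)/(1+ψ₁(Kᵢ−1)) = 0.
Check two-phase: ΣzᵢKᵢ = 1.537 > 1 and Σzᵢ/Kᵢ = 1.365 > 1, so g(0) = 0.537 > 0 and g(1) = -0.365 < 0.
Iterate (Newton) starting at ψ₁ = 0.53:
  ψ₁ = 0.530: g = 0.0132, g' = -0.699 → ψ₁ = 0.549
Converged at ψ₁ = 0.549.
Drum-1 compositions:
  THF: x = 0.139, y = 0.448
  n-heptane: x = 0.162, y = 0.258
  n-nonane: x = 0.698, y = 0.293
Drum-2 feed = drum-1 liquid: z₂ = (0.1393, 0.1624, 0.6983).
Drum 2:
Let ψ₂ = V/F and solve Σ zᵢ(Kᵢ−1)/(1+ψ₂(Kᵢ−1)) = 0.
Feasibility: ΣzᵢKᵢ = 1.647, Σzᵢ/Kᵢ = 1.100 — both > 1, two phases present.
Newton iteration, ψ₂⁰ = 0.5:
  ψ₂ = 0.500: g = 0.0794, g' = -0.484 → ψ₂ = 0.664
  ψ₂ = 0.664: g = 0.0096, g' = -0.379 → ψ₂ = 0.689
  ψ₂ = 0.689: g = 0.0001, g' = -0.368 → ψ₂ = 0.690
Converged at ψ₂ = 0.690.
  THF: x = 0.035, y = 0.186
  n-heptane: x = 0.077, y = 0.201
  n-nonane: x = 0.888, y = 0.613

y_n-nonane (drum 2) = 0.613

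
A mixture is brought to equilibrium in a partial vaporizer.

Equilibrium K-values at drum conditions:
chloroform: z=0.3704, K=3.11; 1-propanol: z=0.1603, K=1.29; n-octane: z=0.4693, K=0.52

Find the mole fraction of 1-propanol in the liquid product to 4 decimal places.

Iterate (Newton) starting at ψ = 0.5:
  ψ = 0.5000: g = 0.12451, g' = -0.5880 → ψ = 0.7118
  ψ = 0.7118: g = 0.00876, g' = -0.5222 → ψ = 0.7285
  ψ = 0.7285: g = 0.00001, g' = -0.5210 → ψ = 0.7286
Converged at ψ = 0.7286.
Compositions from xᵢ = zᵢ/(1+ψ(Kᵢ−1)), yᵢ = Kᵢxᵢ:
  chloroform: x = 0.1460, y = 0.4540
  1-propanol: x = 0.1323, y = 0.1707
  n-octane: x = 0.7217, y = 0.3753

x_1-propanol = 0.1323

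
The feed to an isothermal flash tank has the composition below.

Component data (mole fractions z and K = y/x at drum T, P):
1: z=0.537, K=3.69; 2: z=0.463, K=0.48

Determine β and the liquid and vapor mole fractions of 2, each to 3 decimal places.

Rachford–Rice: g(β) = Σ zᵢ(Kᵢ−1)/(1+β(Kᵢ−1)) = 0.
Check two-phase: ΣzᵢKᵢ = 2.204 > 1 and Σzᵢ/Kᵢ = 1.110 > 1, so g(0) = 1.204 > 0 and g(1) = -0.110 < 0.
Iterate (Newton) starting at β = 0.5:
  β = 0.500: g = 0.2907, g' = -0.935 → β = 0.811
  β = 0.811: g = 0.0379, g' = -0.758 → β = 0.861
Converged at β = 0.861.
Compositions from xᵢ = zᵢ/(1+β(Kᵢ−1)), yᵢ = Kᵢxᵢ:
  1: x = 0.162, y = 0.598
  2: x = 0.838, y = 0.402

β = 0.861, x_2 = 0.838, y_2 = 0.402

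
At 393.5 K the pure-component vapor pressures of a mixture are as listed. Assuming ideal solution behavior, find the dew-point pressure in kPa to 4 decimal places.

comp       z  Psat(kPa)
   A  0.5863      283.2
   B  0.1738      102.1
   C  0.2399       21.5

Pdew = 66.9763 kPa

At the dew point ψ → 1, so Σzᵢ/Kᵢ = 1 with Kᵢ = Pᵢˢᵃᵗ/P ⇒ 1/P = Σzᵢ/Pᵢˢᵃᵗ.
1/P = 0.5863/283.2 + 0.1738/102.1 + 0.2399/21.5 = 0.0149307 ⇒ P = 66.9763 kPa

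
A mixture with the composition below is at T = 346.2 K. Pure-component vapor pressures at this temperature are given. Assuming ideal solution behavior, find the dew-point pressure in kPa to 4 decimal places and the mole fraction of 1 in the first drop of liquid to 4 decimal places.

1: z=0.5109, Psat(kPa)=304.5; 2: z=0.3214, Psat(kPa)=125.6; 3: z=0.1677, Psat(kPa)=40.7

Pdew = 119.6581 kPa, x_1 = 0.2008

At the dew point ψ → 1, so Σzᵢ/Kᵢ = 1 with Kᵢ = Pᵢˢᵃᵗ/P ⇒ 1/P = Σzᵢ/Pᵢˢᵃᵗ.
1/P = 0.5109/304.5 + 0.3214/125.6 + 0.1677/40.7 = 0.0083571 ⇒ P = 119.6581 kPa
xᵢ = zᵢP/Pᵢˢᵃᵗ ⇒ x_1 = 0.5109·119.6581/304.5 = 0.2008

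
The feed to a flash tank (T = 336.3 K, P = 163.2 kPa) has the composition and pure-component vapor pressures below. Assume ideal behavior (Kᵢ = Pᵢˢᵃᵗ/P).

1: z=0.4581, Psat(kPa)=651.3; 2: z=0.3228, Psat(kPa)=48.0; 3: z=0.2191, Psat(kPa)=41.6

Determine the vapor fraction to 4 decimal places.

ψ = 0.4533

Raoult's law: Kᵢ = Pᵢˢᵃᵗ/P = Pᵢˢᵃᵗ/163.2.
  K_1 = 651.3/163.2 = 3.990809, K_2 = 48.0/163.2 = 0.294118, K_3 = 41.6/163.2 = 0.254902
Material balance + equilibrium reduce to Σ zᵢ(Kᵢ−1)/(1+ψ(Kᵢ−1)) = 0.
g(0) = ΣzᵢKᵢ − 1 = 0.9790 and g(1) = 1 − Σzᵢ/Kᵢ = -1.0719, so a root lies in (0, 1).
Iterate (Newton) starting at ψ = 0.4:
  ψ = 0.4000: g = 0.07374, g' = -1.4086 → ψ = 0.4523
  ψ = 0.4523: g = 0.00131, g' = -1.3641 → ψ = 0.4533
Converged at ψ = 0.4533.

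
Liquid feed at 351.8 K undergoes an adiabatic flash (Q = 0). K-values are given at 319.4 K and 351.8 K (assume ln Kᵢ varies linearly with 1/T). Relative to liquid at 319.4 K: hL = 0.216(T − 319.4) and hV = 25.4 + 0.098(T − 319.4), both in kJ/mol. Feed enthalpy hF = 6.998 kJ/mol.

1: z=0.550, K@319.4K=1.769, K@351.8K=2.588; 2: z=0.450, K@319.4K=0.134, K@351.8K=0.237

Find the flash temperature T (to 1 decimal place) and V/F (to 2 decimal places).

Adiabatic flash: solve Rachford–Rice at each trial T, then check hF = ψ·hV(T) + (1−ψ)·hL(T).
  T = 319.4 K: K = (1.769, 0.134), RR gives ψ = 0.050, H_out = 1.268 kJ/mol
  T = 351.8 K: K = (2.588, 0.237), RR gives ψ = 0.437, H_out = 16.437 kJ/mol
  T = 335.6 K: K = (2.159, 0.181), RR gives ψ = 0.283, H_out = 10.150 kJ/mol
  T = 327.5 K: K = (1.959, 0.156), RR gives ψ = 0.183, H_out = 6.216 kJ/mol
  T = 331.6 K: K = (2.059, 0.168), RR gives ψ = 0.237, H_out = 8.302 kJ/mol
  T = 329.6 K: K = (2.010, 0.162), RR gives ψ = 0.211, H_out = 7.312 kJ/mol
Linear interpolation between T = 327.5 (H_out = 6.216) and T = 329.6 (H_out = 7.312) on hF = 6.998 gives T ≈ 329.0 K, at which ψ = 0.20.

T = 329.0 K, V/F = 0.20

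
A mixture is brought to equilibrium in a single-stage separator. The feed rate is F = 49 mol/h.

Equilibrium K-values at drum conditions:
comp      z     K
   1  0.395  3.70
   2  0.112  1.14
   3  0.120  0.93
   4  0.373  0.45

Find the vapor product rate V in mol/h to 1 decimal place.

V = 37.4 mol/h

Material balance + equilibrium reduce to Σ zᵢ(Kᵢ−1)/(1+V/F(Kᵢ−1)) = 0.
Check two-phase: ΣzᵢKᵢ = 1.869 > 1 and Σzᵢ/Kᵢ = 1.163 > 1, so g(0) = 0.869 > 0 and g(1) = -0.163 < 0.
Newton iteration, V/F⁰ = 0.45:
  V/F = 0.450: g = 0.2149, g' = -0.789 → V/F = 0.723
  V/F = 0.723: g = 0.0264, g' = -0.644 → V/F = 0.763
Converged at V/F = 0.763.
Then V = V/F·F = 0.7635·49 = 37.4 mol/h and L = F − V = 11.6 mol/h.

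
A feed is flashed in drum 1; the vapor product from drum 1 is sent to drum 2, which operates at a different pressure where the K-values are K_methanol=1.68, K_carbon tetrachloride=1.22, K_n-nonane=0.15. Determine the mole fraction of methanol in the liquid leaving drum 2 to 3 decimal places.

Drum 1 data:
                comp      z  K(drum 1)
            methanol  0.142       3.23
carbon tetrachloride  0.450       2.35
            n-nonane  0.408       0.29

Drum 1:
Let ψ₁ = V/F and solve Σ zᵢ(Kᵢ−1)/(1+ψ₁(Kᵢ−1)) = 0.
g(0) = ΣzᵢKᵢ − 1 = 0.634 and g(1) = 1 − Σzᵢ/Kᵢ = -0.642, so a root lies in (0, 1).
Newton–Raphson from ψ₁ = 0.59:
  ψ₁ = 0.590: g = -0.0236, g' = -0.995 → ψ₁ = 0.566
Converged at ψ₁ = 0.566.
Drum-1 compositions:
  methanol: x = 0.063, y = 0.203
  carbon tetrachloride: x = 0.255, y = 0.599
  n-nonane: x = 0.682, y = 0.198
Drum-2 feed = drum-1 vapor: z₂ = (0.2027, 0.5994, 0.1978).
Drum 2:
Material balance + equilibrium reduce to Σ zᵢ(Kᵢ−1)/(1+ψ₂(Kᵢ−1)) = 0.
g(0) = ΣzᵢKᵢ − 1 = 0.102 and g(1) = 1 − Σzᵢ/Kᵢ = -0.931, so a root lies in (0, 1).
Newton–Raphson from ψ₂ = 0.5:
  ψ₂ = 0.500: g = -0.0707, g' = -0.508 → ψ₂ = 0.361
  ψ₂ = 0.361: g = -0.0096, g' = -0.383 → ψ₂ = 0.336
  ψ₂ = 0.336: g = -0.0002, g' = -0.367 → ψ₂ = 0.335
Converged at ψ₂ = 0.335.
  methanol: x = 0.165, y = 0.277
  carbon tetrachloride: x = 0.558, y = 0.681
  n-nonane: x = 0.277, y = 0.041

x_methanol (drum 2) = 0.165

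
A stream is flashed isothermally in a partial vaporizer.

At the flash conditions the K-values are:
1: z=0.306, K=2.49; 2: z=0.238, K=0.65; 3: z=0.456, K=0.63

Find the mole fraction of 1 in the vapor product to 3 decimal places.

Let ψ = V/F and solve Σ zᵢ(Kᵢ−1)/(1+ψ(Kᵢ−1)) = 0.
Check two-phase: ΣzᵢKᵢ = 1.204 > 1 and Σzᵢ/Kᵢ = 1.213 > 1, so g(0) = 0.204 > 0 and g(1) = -0.213 < 0.
Newton–Raphson from ψ = 0.63:
  ψ = 0.630: g = -0.0917, g' = -0.335 → ψ = 0.356
  ψ = 0.356: g = 0.0084, g' = -0.411 → ψ = 0.377
Converged at ψ = 0.377.
Compositions from xᵢ = zᵢ/(1+ψ(Kᵢ−1)), yᵢ = Kᵢxᵢ:
  1: x = 0.196, y = 0.488
  2: x = 0.274, y = 0.178
  3: x = 0.530, y = 0.334

y_1 = 0.488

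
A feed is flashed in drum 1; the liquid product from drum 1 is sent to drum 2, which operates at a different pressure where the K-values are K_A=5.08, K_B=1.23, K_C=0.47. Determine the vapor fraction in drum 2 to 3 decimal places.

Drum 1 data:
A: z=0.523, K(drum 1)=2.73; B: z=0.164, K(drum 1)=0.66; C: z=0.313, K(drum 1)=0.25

Drum 1:
Rachford–Rice: g(ψ₁) = Σ zᵢ(Kᵢ−1)/(1+ψ₁(Kᵢ−1)) = 0.
g(0) = ΣzᵢKᵢ − 1 = 0.614 and g(1) = 1 − Σzᵢ/Kᵢ = -0.692, so a root lies in (0, 1).
Newton–Raphson from ψ₁ = 0.5:
  ψ₁ = 0.500: g = 0.0424, g' = -0.928 → ψ₁ = 0.546
  ψ₁ = 0.546: g = -0.0004, g' = -0.947 → ψ₁ = 0.545
Converged at ψ₁ = 0.545.
Drum-1 compositions:
  A: x = 0.269, y = 0.735
  B: x = 0.201, y = 0.133
  C: x = 0.530, y = 0.132
Drum-2 feed = drum-1 liquid: z₂ = (0.2691, 0.2013, 0.5295).
Drum 2:
Iterate (Newton) starting at ψ₂ = 0.5:
  ψ₂ = 0.500: g = 0.0209, g' = -0.769 → ψ₂ = 0.527
  ψ₂ = 0.527: g = 0.0003, g' = -0.746 → ψ₂ = 0.528
Converged at ψ₂ = 0.528.
  A: x = 0.085, y = 0.434
  B: x = 0.180, y = 0.221
  C: x = 0.735, y = 0.345

V/F (drum 2) = 0.528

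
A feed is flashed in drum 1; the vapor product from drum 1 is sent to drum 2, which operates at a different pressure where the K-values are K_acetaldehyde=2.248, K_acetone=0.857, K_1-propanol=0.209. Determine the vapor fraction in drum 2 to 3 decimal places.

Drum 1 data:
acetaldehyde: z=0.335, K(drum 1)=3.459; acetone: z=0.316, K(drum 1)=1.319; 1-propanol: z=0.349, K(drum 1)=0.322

Drum 1:
Rachford–Rice: g(ψ₁) = Σ zᵢ(Kᵢ−1)/(1+ψ₁(Kᵢ−1)) = 0.
Check two-phase: ΣzᵢKᵢ = 1.688 > 1 and Σzᵢ/Kᵢ = 1.420 > 1, so g(0) = 0.688 > 0 and g(1) = -0.420 < 0.
Iterate (Newton) starting at ψ₁ = 0.5:
  ψ₁ = 0.500: g = 0.0984, g' = -0.799 → ψ₁ = 0.623
Converged at ψ₁ = 0.623.
Drum-1 compositions:
  acetaldehyde: x = 0.132, y = 0.458
  acetone: x = 0.264, y = 0.348
  1-propanol: x = 0.604, y = 0.194
Drum-2 feed = drum-1 vapor: z₂ = (0.4578, 0.3477, 0.1945).
Drum 2:
Material balance + equilibrium reduce to Σ zᵢ(Kᵢ−1)/(1+ψ₂(Kᵢ−1)) = 0.
Check two-phase: ΣzᵢKᵢ = 1.368 > 1 and Σzᵢ/Kᵢ = 1.540 > 1, so g(0) = 0.368 > 0 and g(1) = -0.540 < 0.
Iterate (Newton) starting at ψ₂ = 0.5:
  ψ₂ = 0.500: g = 0.0437, g' = -0.612 → ψ₂ = 0.572
  ψ₂ = 0.572: g = -0.0015, g' = -0.657 → ψ₂ = 0.569
Converged at ψ₂ = 0.569.
  acetaldehyde: x = 0.268, y = 0.602
  acetone: x = 0.379, y = 0.324
  1-propanol: x = 0.354, y = 0.074

V/F (drum 2) = 0.569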